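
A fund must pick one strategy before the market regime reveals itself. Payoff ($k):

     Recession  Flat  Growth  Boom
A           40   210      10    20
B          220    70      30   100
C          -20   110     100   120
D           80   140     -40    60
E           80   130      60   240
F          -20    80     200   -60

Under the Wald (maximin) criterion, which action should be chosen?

E

Row minima: A=10, B=30, C=-20, D=-40, E=60, F=-60
Best worst-case = 60 → E.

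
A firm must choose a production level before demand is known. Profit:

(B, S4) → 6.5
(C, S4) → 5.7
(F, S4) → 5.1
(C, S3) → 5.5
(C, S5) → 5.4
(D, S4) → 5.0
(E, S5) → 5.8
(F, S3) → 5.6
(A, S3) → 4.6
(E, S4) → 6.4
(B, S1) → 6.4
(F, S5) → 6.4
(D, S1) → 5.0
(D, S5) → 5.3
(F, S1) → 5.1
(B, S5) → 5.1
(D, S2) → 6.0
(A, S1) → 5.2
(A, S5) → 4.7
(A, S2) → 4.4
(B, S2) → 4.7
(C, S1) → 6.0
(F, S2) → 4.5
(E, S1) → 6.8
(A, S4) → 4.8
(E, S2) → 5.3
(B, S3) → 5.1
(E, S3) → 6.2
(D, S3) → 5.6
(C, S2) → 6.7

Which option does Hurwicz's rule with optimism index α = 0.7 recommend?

A: 0.7·5.2 + 0.3·4.4 = 4.96
B: 0.7·6.5 + 0.3·4.7 = 5.96
C: 0.7·6.7 + 0.3·5.4 = 6.31
D: 0.7·6.0 + 0.3·5.0 = 5.7
E: 0.7·6.8 + 0.3·5.3 = 6.35
F: 0.7·6.4 + 0.3·4.5 = 5.83
Highest Hurwicz score = 6.35 → E.

E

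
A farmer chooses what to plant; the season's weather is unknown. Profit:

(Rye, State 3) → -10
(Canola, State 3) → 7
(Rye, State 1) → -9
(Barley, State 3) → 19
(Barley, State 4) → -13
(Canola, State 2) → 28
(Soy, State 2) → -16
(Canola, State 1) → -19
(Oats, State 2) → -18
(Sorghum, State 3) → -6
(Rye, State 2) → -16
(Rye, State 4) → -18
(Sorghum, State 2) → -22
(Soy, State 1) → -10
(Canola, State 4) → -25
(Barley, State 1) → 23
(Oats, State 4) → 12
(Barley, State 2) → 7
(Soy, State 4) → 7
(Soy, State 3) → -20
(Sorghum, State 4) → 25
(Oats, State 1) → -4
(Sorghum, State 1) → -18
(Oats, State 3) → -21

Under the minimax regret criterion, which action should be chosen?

Barley

Column bests: State 1=23, State 2=28, State 3=19, State 4=25.
Soy regrets: 33, 44, 39, 18 → max 44
Canola regrets: 42, 0, 12, 50 → max 50
Sorghum regrets: 41, 50, 25, 0 → max 50
Oats regrets: 27, 46, 40, 13 → max 46
Barley regrets: 0, 21, 0, 38 → max 38
Rye regrets: 32, 44, 29, 43 → max 44
Smallest max regret = 38 → Barley.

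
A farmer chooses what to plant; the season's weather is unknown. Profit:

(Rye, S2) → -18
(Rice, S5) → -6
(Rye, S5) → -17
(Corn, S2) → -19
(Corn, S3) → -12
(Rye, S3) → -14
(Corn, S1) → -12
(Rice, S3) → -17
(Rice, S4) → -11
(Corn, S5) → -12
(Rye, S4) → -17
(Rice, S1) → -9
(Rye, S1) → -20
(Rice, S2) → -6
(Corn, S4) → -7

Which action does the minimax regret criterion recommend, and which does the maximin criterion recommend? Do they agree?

minimax regret → Rice; maximin → Rice (agree)

Column bests: S1=-9, S2=-6, S3=-12, S4=-7, S5=-6.
Corn regrets: 3, 13, 0, 0, 6 → max 13
Rice regrets: 0, 0, 5, 4, 0 → max 5
Rye regrets: 11, 12, 2, 10, 11 → max 12
Smallest max regret = 5 → Rice.
Row minima: Corn=-19, Rice=-17, Rye=-20
Best worst-case = -17 → Rice.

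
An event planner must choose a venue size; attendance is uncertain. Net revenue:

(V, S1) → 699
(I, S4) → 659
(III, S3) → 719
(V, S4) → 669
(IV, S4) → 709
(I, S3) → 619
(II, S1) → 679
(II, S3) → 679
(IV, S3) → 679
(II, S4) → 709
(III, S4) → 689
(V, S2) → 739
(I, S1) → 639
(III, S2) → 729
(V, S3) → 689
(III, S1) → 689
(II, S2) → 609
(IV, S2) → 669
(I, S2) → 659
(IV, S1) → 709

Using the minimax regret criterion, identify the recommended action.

III

Column bests: S1=709, S2=739, S3=719, S4=709.
I regrets: 70, 80, 100, 50 → max 100
II regrets: 30, 130, 40, 0 → max 130
III regrets: 20, 10, 0, 20 → max 20
IV regrets: 0, 70, 40, 0 → max 70
V regrets: 10, 0, 30, 40 → max 40
Smallest max regret = 20 → III.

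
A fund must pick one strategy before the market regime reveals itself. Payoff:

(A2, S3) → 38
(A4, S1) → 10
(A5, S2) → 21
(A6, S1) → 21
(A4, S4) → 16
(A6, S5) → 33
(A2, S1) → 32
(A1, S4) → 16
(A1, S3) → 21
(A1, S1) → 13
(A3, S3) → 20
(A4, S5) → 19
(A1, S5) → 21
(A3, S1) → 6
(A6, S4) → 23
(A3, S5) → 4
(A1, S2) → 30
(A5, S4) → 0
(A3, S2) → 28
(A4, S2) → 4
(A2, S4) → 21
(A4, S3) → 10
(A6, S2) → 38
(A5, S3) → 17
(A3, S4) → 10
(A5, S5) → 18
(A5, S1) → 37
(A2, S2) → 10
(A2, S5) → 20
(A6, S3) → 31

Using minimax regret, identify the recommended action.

A6

Column bests: S1=37, S2=38, S3=38, S4=23, S5=33.
A1 regrets: 24, 8, 17, 7, 12 → max 24
A2 regrets: 5, 28, 0, 2, 13 → max 28
A3 regrets: 31, 10, 18, 13, 29 → max 31
A4 regrets: 27, 34, 28, 7, 14 → max 34
A5 regrets: 0, 17, 21, 23, 15 → max 23
A6 regrets: 16, 0, 7, 0, 0 → max 16
Smallest max regret = 16 → A6.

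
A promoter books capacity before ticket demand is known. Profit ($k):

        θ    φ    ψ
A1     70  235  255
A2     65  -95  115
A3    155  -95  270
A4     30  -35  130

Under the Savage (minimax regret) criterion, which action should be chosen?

Column bests: θ=155, φ=235, ψ=270.
A1 regrets: 85, 0, 15 → max 85
A2 regrets: 90, 330, 155 → max 330
A3 regrets: 0, 330, 0 → max 330
A4 regrets: 125, 270, 140 → max 270
Smallest max regret = 85 → A1.

A1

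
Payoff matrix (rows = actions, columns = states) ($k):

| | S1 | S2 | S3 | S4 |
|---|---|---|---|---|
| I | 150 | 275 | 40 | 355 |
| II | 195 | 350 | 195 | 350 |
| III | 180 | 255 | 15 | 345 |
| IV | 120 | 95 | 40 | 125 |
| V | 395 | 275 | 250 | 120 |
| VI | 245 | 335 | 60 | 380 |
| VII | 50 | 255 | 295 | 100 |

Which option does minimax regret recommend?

Column bests: S1=395, S2=350, S3=295, S4=380.
I regrets: 245, 75, 255, 25 → max 255
II regrets: 200, 0, 100, 30 → max 200
III regrets: 215, 95, 280, 35 → max 280
IV regrets: 275, 255, 255, 255 → max 275
V regrets: 0, 75, 45, 260 → max 260
VI regrets: 150, 15, 235, 0 → max 235
VII regrets: 345, 95, 0, 280 → max 345
Smallest max regret = 200 → II.

II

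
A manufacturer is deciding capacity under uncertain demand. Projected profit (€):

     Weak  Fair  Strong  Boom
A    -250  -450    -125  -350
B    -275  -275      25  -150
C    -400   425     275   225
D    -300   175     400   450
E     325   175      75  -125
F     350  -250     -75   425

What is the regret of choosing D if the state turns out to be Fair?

Best payoff under Fair is 425.
Regret = 425 − 175 = 250.

250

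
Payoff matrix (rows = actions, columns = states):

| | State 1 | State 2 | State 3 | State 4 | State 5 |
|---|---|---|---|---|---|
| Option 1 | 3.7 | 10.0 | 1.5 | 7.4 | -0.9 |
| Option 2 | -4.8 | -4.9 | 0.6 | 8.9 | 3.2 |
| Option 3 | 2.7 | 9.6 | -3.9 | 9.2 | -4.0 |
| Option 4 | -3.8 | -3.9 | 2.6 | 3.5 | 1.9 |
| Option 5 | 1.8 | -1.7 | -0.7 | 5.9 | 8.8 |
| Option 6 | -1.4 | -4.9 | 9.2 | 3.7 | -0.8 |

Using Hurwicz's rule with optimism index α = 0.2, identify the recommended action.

Option 1: 0.2·10.0 + 0.8·(-0.9) = 1.28
Option 2: 0.2·8.9 + 0.8·(-4.9) = -2.14
Option 3: 0.2·9.6 + 0.8·(-4.0) = -1.28
Option 4: 0.2·3.5 + 0.8·(-3.9) = -2.42
Option 5: 0.2·8.8 + 0.8·(-1.7) = 0.4
Option 6: 0.2·9.2 + 0.8·(-4.9) = -2.08
Highest Hurwicz score = 1.28 → Option 1.

Option 1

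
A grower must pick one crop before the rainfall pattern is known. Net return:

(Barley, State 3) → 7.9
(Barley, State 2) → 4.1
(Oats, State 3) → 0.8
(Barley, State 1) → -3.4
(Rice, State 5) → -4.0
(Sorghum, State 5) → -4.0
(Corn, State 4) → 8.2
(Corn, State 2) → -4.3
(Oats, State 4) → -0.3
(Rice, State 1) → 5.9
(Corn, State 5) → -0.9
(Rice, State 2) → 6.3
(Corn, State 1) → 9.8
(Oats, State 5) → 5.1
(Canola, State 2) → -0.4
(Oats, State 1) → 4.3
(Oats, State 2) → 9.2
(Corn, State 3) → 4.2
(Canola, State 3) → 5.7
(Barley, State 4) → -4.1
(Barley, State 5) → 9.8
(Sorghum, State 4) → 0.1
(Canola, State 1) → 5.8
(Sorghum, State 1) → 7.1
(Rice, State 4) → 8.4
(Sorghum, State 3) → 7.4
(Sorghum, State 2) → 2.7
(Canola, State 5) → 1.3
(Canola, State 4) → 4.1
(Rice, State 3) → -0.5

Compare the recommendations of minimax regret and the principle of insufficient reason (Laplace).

minimax regret → Oats; laplace → Oats (agree)

Column bests: State 1=9.8, State 2=9.2, State 3=7.9, State 4=8.4, State 5=9.8.
Corn regrets: 0.0, 13.5, 3.7, 0.2, 10.7 → max 13.5
Sorghum regrets: 2.7, 6.5, 0.5, 8.3, 13.8 → max 13.8
Oats regrets: 5.5, 0.0, 7.1, 8.7, 4.7 → max 8.7
Rice regrets: 3.9, 2.9, 8.4, 0.0, 13.8 → max 13.8
Barley regrets: 13.2, 5.1, 0.0, 12.5, 0.0 → max 13.2
Canola regrets: 4.0, 9.6, 2.2, 4.3, 8.5 → max 9.6
Smallest max regret = 8.7 → Oats.
Row averages: Corn=3.4, Sorghum=2.66, Oats=3.82, Rice=3.22, Barley=2.86, Canola=3.3
Highest average = 3.82 → Oats.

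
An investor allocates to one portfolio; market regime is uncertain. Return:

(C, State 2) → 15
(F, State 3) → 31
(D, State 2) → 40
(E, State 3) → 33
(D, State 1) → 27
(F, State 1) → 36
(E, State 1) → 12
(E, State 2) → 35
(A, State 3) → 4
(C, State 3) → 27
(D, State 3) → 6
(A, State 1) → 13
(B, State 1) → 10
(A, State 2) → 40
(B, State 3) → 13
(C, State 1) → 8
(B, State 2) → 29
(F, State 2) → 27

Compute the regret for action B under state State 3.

Best payoff under State 3 is 33.
Regret = 33 − 13 = 20.

20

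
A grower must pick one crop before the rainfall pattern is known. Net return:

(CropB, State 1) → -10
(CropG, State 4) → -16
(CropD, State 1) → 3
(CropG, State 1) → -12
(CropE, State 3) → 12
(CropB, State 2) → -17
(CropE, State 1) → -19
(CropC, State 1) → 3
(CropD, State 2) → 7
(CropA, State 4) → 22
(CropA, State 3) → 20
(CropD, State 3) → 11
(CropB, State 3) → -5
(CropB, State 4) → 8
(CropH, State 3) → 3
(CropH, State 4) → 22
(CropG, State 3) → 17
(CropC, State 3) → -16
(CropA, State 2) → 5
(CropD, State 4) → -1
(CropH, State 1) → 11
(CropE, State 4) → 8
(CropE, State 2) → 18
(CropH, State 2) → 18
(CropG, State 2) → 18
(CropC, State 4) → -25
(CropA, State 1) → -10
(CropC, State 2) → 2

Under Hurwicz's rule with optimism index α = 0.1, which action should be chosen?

CropB: 0.1·8 + 0.9·(-17) = -14.5
CropG: 0.1·18 + 0.9·(-16) = -12.6
CropC: 0.1·3 + 0.9·(-25) = -22.2
CropH: 0.1·22 + 0.9·3 = 4.9
CropE: 0.1·18 + 0.9·(-19) = -15.3
CropD: 0.1·11 + 0.9·(-1) = 0.2
CropA: 0.1·22 + 0.9·(-10) = -6.8
Highest Hurwicz score = 4.9 → CropH.

CropH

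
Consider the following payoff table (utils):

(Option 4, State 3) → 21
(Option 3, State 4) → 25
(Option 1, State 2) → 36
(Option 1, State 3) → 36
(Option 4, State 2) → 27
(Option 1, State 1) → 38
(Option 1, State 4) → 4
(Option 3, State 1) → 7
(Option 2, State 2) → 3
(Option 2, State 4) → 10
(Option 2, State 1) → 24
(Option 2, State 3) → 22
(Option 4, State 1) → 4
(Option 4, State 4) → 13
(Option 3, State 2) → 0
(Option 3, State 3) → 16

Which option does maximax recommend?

Row maxima: Option 1=38, Option 2=24, Option 3=25, Option 4=27
Best best-case = 38 → Option 1.

Option 1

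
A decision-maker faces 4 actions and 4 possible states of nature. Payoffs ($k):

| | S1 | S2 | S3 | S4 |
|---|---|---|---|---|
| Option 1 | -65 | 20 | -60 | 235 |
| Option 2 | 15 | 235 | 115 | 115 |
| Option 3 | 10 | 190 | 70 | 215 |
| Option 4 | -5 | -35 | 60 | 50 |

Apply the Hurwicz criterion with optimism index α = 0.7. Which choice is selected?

Option 1: 0.7·235 + 0.3·(-65) = 145
Option 2: 0.7·235 + 0.3·15 = 169
Option 3: 0.7·215 + 0.3·10 = 153.5
Option 4: 0.7·60 + 0.3·(-35) = 31.5
Highest Hurwicz score = 169 → Option 2.

Option 2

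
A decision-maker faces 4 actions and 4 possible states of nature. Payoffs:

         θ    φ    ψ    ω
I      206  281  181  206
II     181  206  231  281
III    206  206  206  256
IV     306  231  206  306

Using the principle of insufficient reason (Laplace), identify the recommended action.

Row averages: I=218.5, II=224.75, III=218.5, IV=262.25
Highest average = 262.25 → IV.

IV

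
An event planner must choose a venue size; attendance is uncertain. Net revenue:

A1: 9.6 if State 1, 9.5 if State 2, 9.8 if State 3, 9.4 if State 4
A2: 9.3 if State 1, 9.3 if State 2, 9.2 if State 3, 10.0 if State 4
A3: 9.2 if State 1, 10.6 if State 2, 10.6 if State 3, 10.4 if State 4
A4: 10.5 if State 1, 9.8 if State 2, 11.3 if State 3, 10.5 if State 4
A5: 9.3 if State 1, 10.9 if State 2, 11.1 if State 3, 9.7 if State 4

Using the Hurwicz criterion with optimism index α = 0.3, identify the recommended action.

A4

A1: 0.3·9.8 + 0.7·9.4 = 9.52
A2: 0.3·10.0 + 0.7·9.2 = 9.44
A3: 0.3·10.6 + 0.7·9.2 = 9.62
A4: 0.3·11.3 + 0.7·9.8 = 10.25
A5: 0.3·11.1 + 0.7·9.3 = 9.84
Highest Hurwicz score = 10.25 → A4.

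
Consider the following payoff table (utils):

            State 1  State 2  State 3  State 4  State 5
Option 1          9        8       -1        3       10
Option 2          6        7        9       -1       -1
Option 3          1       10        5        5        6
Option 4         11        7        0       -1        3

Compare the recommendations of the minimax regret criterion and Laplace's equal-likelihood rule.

Column bests: State 1=11, State 2=10, State 3=9, State 4=5, State 5=10.
Option 1 regrets: 2, 2, 10, 2, 0 → max 10
Option 2 regrets: 5, 3, 0, 6, 11 → max 11
Option 3 regrets: 10, 0, 4, 0, 4 → max 10
Option 4 regrets: 0, 3, 9, 6, 7 → max 9
Smallest max regret = 9 → Option 4.
Row averages: Option 1=5.8, Option 2=4, Option 3=5.4, Option 4=4
Highest average = 5.8 → Option 1.

minimax regret → Option 4; laplace → Option 1 (disagree)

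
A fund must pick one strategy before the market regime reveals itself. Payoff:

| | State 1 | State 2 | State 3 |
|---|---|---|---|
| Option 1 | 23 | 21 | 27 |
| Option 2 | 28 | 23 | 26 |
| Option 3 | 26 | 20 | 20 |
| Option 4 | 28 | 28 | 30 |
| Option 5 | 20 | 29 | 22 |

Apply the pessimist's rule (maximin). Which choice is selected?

Option 4

Row minima: Option 1=21, Option 2=23, Option 3=20, Option 4=28, Option 5=20
Best worst-case = 28 → Option 4.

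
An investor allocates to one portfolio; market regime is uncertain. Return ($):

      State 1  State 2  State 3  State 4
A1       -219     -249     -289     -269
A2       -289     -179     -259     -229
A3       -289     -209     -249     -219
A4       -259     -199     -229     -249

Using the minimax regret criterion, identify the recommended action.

Column bests: State 1=-219, State 2=-179, State 3=-229, State 4=-219.
A1 regrets: 0, 70, 60, 50 → max 70
A2 regrets: 70, 0, 30, 10 → max 70
A3 regrets: 70, 30, 20, 0 → max 70
A4 regrets: 40, 20, 0, 30 → max 40
Smallest max regret = 40 → A4.

A4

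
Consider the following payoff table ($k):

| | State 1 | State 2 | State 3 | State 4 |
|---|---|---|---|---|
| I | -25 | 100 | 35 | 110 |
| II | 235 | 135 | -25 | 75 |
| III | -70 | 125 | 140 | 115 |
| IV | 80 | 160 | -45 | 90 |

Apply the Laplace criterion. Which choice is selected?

Row averages: I=55, II=105, III=77.5, IV=71.25
Highest average = 105 → II.

II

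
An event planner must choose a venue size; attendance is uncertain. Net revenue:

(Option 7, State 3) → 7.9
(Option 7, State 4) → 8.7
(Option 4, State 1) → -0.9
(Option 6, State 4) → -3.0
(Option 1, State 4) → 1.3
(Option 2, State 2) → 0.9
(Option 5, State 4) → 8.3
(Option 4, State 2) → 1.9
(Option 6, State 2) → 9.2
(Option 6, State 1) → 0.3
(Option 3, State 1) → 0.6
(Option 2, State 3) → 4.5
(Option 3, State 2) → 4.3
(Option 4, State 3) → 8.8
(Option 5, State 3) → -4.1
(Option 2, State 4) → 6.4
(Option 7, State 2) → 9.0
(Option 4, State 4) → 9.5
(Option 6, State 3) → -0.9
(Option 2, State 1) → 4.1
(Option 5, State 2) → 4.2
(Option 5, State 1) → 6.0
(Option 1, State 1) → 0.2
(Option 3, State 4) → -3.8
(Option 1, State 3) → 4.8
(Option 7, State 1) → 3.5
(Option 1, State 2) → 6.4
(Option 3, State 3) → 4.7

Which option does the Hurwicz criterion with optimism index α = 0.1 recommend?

Option 7

Option 1: 0.1·6.4 + 0.9·0.2 = 0.82
Option 2: 0.1·6.4 + 0.9·0.9 = 1.45
Option 3: 0.1·4.7 + 0.9·(-3.8) = -2.95
Option 4: 0.1·9.5 + 0.9·(-0.9) = 0.14
Option 5: 0.1·8.3 + 0.9·(-4.1) = -2.86
Option 6: 0.1·9.2 + 0.9·(-3.0) = -1.78
Option 7: 0.1·9.0 + 0.9·3.5 = 4.05
Highest Hurwicz score = 4.05 → Option 7.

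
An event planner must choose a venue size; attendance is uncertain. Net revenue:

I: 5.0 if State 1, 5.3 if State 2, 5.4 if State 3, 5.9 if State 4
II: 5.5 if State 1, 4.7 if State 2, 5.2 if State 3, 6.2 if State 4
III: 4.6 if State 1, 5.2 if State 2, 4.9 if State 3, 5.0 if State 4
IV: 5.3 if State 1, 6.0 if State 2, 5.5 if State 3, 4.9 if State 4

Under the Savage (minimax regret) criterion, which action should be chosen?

Column bests: State 1=5.5, State 2=6.0, State 3=5.5, State 4=6.2.
I regrets: 0.5, 0.7, 0.1, 0.3 → max 0.7
II regrets: 0.0, 1.3, 0.3, 0.0 → max 1.3
III regrets: 0.9, 0.8, 0.6, 1.2 → max 1.2
IV regrets: 0.2, 0.0, 0.0, 1.3 → max 1.3
Smallest max regret = 0.7 → I.

I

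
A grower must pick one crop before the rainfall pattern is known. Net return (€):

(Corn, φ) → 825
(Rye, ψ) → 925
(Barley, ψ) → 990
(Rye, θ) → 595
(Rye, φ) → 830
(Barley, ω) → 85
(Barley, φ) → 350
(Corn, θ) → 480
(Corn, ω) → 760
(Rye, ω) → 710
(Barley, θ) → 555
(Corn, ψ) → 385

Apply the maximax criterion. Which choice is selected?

Barley

Row maxima: Rye=925, Corn=825, Barley=990
Best best-case = 990 → Barley.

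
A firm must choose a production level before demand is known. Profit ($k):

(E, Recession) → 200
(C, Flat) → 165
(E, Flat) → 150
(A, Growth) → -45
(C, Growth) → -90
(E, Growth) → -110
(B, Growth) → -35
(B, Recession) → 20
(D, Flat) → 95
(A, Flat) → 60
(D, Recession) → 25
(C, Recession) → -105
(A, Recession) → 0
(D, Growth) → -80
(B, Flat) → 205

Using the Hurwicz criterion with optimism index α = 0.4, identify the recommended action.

A: 0.4·60 + 0.6·(-45) = -3
B: 0.4·205 + 0.6·(-35) = 61
C: 0.4·165 + 0.6·(-105) = 3
D: 0.4·95 + 0.6·(-80) = -10
E: 0.4·200 + 0.6·(-110) = 14
Highest Hurwicz score = 61 → B.

B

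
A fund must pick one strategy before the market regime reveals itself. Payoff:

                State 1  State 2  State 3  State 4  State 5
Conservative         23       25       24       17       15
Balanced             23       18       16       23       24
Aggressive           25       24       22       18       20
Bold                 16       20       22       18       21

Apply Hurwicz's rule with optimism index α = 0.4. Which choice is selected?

Conservative: 0.4·25 + 0.6·15 = 19
Balanced: 0.4·24 + 0.6·16 = 19.2
Aggressive: 0.4·25 + 0.6·18 = 20.8
Bold: 0.4·22 + 0.6·16 = 18.4
Highest Hurwicz score = 20.8 → Aggressive.

Aggressive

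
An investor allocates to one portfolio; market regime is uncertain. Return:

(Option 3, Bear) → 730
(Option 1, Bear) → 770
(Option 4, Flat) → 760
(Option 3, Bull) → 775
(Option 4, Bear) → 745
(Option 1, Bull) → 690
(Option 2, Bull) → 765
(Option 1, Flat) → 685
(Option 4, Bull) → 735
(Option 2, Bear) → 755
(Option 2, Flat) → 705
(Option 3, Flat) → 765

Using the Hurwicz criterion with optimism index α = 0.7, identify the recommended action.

Option 3

Option 1: 0.7·770 + 0.3·685 = 744.5
Option 2: 0.7·765 + 0.3·705 = 747
Option 3: 0.7·775 + 0.3·730 = 761.5
Option 4: 0.7·760 + 0.3·735 = 752.5
Highest Hurwicz score = 761.5 → Option 3.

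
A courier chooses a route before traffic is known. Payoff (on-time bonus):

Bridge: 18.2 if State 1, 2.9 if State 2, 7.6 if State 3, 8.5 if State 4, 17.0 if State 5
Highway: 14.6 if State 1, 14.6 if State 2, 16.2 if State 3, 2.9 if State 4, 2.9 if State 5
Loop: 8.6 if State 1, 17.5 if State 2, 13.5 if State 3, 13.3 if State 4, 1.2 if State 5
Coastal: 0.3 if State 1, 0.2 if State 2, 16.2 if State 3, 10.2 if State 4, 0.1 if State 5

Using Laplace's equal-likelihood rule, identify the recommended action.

Row averages: Bridge=10.84, Highway=10.24, Loop=10.82, Coastal=5.4
Highest average = 10.84 → Bridge.

Bridge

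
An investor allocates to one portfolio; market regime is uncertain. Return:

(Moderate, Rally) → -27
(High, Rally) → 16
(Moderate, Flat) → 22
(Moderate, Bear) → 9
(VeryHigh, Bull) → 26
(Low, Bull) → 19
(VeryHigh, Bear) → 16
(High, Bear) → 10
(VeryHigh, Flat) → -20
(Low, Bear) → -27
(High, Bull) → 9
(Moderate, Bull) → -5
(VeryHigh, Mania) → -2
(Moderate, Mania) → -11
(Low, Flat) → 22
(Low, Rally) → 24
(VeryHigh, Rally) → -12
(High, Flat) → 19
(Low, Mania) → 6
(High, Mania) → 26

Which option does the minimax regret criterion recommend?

Column bests: Bear=16, Flat=22, Bull=26, Rally=24, Mania=26.
Low regrets: 43, 0, 7, 0, 20 → max 43
Moderate regrets: 7, 0, 31, 51, 37 → max 51
High regrets: 6, 3, 17, 8, 0 → max 17
VeryHigh regrets: 0, 42, 0, 36, 28 → max 42
Smallest max regret = 17 → High.

High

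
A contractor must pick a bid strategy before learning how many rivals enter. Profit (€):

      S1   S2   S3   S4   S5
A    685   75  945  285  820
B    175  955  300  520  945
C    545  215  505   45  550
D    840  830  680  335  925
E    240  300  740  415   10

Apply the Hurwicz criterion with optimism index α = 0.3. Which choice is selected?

D

A: 0.3·945 + 0.7·75 = 336
B: 0.3·955 + 0.7·175 = 409
C: 0.3·550 + 0.7·45 = 196.5
D: 0.3·925 + 0.7·335 = 512
E: 0.3·740 + 0.7·10 = 229
Highest Hurwicz score = 512 → D.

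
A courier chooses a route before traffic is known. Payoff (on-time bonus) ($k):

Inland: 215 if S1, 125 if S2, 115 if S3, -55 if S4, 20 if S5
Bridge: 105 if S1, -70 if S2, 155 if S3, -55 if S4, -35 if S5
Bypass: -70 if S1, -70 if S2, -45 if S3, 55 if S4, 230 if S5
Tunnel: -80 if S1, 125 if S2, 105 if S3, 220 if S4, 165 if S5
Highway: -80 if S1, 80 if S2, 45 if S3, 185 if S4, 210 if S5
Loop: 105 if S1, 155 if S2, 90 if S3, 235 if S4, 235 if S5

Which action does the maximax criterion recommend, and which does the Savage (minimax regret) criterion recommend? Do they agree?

maximax → Loop; minimax regret → Loop (agree)

Row maxima: Inland=215, Bridge=155, Bypass=230, Tunnel=220, Highway=210, Loop=235
Best best-case = 235 → Loop.
Column bests: S1=215, S2=155, S3=155, S4=235, S5=235.
Inland regrets: 0, 30, 40, 290, 215 → max 290
Bridge regrets: 110, 225, 0, 290, 270 → max 290
Bypass regrets: 285, 225, 200, 180, 5 → max 285
Tunnel regrets: 295, 30, 50, 15, 70 → max 295
Highway regrets: 295, 75, 110, 50, 25 → max 295
Loop regrets: 110, 0, 65, 0, 0 → max 110
Smallest max regret = 110 → Loop.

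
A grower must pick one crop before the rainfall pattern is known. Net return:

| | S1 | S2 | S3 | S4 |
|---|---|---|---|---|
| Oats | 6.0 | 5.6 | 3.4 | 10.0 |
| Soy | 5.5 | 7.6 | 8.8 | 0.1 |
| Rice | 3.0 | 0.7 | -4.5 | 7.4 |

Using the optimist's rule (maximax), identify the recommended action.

Row maxima: Oats=10.0, Soy=8.8, Rice=7.4
Best best-case = 10.0 → Oats.

Oats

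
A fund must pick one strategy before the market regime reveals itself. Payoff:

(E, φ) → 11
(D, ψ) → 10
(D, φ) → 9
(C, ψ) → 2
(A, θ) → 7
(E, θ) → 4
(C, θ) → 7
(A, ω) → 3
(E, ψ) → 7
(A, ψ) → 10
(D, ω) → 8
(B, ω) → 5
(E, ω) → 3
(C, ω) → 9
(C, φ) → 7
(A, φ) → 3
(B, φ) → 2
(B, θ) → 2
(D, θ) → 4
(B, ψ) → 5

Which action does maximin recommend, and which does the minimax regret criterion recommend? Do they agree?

Row minima: A=3, B=2, C=2, D=4, E=3
Best worst-case = 4 → D.
Column bests: θ=7, φ=11, ψ=10, ω=9.
A regrets: 0, 8, 0, 6 → max 8
B regrets: 5, 9, 5, 4 → max 9
C regrets: 0, 4, 8, 0 → max 8
D regrets: 3, 2, 0, 1 → max 3
E regrets: 3, 0, 3, 6 → max 6
Smallest max regret = 3 → D.

maximin → D; minimax regret → D (agree)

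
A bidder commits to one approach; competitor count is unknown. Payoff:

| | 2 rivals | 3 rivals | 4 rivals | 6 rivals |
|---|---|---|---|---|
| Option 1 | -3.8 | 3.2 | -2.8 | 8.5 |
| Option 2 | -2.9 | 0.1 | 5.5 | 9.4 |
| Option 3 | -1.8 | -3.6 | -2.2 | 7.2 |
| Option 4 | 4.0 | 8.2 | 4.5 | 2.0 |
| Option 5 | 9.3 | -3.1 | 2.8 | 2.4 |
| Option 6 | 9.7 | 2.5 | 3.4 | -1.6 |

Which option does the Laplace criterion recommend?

Row averages: Option 1=1.275, Option 2=3.025, Option 3=-0.1, Option 4=4.675, Option 5=2.85, Option 6=3.5
Highest average = 4.675 → Option 4.

Option 4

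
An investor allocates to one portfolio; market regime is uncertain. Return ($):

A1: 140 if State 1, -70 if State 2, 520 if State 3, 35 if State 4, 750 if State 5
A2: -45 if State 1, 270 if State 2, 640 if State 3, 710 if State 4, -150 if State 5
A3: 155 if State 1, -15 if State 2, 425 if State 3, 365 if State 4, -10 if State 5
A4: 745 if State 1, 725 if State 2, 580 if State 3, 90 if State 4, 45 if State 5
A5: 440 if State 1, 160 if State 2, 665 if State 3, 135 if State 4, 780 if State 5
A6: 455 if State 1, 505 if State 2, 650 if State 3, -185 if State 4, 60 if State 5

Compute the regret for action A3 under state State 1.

590

Best payoff under State 1 is 745.
Regret = 745 − 155 = 590.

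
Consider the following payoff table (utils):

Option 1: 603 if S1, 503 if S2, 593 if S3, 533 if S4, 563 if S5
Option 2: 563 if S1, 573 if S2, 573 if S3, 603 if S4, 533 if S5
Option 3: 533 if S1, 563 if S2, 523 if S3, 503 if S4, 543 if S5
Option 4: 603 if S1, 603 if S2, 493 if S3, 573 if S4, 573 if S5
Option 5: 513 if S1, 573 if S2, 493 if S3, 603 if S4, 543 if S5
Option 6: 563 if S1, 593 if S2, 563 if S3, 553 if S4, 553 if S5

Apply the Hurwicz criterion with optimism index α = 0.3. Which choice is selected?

Option 1: 0.3·603 + 0.7·503 = 533
Option 2: 0.3·603 + 0.7·533 = 554
Option 3: 0.3·563 + 0.7·503 = 521
Option 4: 0.3·603 + 0.7·493 = 526
Option 5: 0.3·603 + 0.7·493 = 526
Option 6: 0.3·593 + 0.7·553 = 565
Highest Hurwicz score = 565 → Option 6.

Option 6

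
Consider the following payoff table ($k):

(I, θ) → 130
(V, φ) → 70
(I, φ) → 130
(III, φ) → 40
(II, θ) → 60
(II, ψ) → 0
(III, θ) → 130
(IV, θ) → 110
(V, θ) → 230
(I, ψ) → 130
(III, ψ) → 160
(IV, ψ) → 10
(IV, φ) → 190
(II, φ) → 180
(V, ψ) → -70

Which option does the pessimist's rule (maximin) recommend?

Row minima: I=130, II=0, III=40, IV=10, V=-70
Best worst-case = 130 → I.

I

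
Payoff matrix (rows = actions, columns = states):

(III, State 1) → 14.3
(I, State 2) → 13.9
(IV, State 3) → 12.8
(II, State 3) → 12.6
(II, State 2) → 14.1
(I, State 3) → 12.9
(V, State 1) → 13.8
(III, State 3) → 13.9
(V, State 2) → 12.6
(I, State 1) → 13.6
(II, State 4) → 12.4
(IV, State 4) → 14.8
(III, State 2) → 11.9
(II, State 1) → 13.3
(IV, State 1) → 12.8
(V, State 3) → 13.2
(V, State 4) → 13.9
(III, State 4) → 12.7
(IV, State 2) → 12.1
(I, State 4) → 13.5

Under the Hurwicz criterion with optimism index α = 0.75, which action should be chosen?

IV

I: 0.75·13.9 + 0.25·12.9 = 13.65
II: 0.75·14.1 + 0.25·12.4 = 13.675
III: 0.75·14.3 + 0.25·11.9 = 13.7
IV: 0.75·14.8 + 0.25·12.1 = 14.125
V: 0.75·13.9 + 0.25·12.6 = 13.575
Highest Hurwicz score = 14.125 → IV.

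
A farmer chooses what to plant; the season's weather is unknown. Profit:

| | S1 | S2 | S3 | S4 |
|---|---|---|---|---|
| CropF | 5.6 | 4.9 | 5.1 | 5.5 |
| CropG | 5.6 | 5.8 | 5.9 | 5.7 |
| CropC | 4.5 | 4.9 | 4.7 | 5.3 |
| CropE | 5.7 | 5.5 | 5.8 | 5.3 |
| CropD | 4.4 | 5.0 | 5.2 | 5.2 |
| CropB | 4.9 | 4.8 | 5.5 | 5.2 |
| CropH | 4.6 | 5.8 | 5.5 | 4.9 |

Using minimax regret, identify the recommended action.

Column bests: S1=5.7, S2=5.8, S3=5.9, S4=5.7.
CropF regrets: 0.1, 0.9, 0.8, 0.2 → max 0.9
CropG regrets: 0.1, 0.0, 0.0, 0.0 → max 0.1
CropC regrets: 1.2, 0.9, 1.2, 0.4 → max 1.2
CropE regrets: 0.0, 0.3, 0.1, 0.4 → max 0.4
CropD regrets: 1.3, 0.8, 0.7, 0.5 → max 1.3
CropB regrets: 0.8, 1.0, 0.4, 0.5 → max 1.0
CropH regrets: 1.1, 0.0, 0.4, 0.8 → max 1.1
Smallest max regret = 0.1 → CropG.

CropG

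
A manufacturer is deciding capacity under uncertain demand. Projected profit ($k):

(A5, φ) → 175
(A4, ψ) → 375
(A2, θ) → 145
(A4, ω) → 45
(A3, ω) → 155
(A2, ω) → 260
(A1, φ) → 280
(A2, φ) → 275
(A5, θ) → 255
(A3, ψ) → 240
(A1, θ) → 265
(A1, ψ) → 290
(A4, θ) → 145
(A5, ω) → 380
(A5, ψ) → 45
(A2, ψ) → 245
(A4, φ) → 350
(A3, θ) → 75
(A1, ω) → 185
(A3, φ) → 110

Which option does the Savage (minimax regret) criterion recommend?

Column bests: θ=265, φ=350, ψ=375, ω=380.
A1 regrets: 0, 70, 85, 195 → max 195
A2 regrets: 120, 75, 130, 120 → max 130
A3 regrets: 190, 240, 135, 225 → max 240
A4 regrets: 120, 0, 0, 335 → max 335
A5 regrets: 10, 175, 330, 0 → max 330
Smallest max regret = 130 → A2.

A2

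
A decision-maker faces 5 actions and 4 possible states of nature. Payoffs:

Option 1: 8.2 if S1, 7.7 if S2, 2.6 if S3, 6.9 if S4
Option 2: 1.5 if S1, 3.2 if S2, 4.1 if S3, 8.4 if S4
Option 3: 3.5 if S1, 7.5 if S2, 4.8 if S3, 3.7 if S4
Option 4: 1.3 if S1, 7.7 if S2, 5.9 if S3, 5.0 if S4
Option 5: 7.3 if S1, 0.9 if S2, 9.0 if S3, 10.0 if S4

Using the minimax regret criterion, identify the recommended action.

Column bests: S1=8.2, S2=7.7, S3=9.0, S4=10.0.
Option 1 regrets: 0.0, 0.0, 6.4, 3.1 → max 6.4
Option 2 regrets: 6.7, 4.5, 4.9, 1.6 → max 6.7
Option 3 regrets: 4.7, 0.2, 4.2, 6.3 → max 6.3
Option 4 regrets: 6.9, 0.0, 3.1, 5.0 → max 6.9
Option 5 regrets: 0.9, 6.8, 0.0, 0.0 → max 6.8
Smallest max regret = 6.3 → Option 3.

Option 3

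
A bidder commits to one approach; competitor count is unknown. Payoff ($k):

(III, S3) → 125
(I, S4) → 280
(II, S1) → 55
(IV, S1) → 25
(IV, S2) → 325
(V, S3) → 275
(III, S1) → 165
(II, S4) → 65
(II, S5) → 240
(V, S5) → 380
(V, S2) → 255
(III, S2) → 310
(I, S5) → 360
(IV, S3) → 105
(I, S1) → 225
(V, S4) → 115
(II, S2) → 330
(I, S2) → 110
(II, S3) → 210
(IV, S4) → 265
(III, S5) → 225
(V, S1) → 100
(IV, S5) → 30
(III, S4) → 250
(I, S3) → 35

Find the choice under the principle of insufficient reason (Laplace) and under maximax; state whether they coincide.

Row averages: I=202, II=180, III=215, IV=150, V=225
Highest average = 225 → V.
Row maxima: I=360, II=330, III=310, IV=325, V=380
Best best-case = 380 → V.

laplace → V; maximax → V (agree)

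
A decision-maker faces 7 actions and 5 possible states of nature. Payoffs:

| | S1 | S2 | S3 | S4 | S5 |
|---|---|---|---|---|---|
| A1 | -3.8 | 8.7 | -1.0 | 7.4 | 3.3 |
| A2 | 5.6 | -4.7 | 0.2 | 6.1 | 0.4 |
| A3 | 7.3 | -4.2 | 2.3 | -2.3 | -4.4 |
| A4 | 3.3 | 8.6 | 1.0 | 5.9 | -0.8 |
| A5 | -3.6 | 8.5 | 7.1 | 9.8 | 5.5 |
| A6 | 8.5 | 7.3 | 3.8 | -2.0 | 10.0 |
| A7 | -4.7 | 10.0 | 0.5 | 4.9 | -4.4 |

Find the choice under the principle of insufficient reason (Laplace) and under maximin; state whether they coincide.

laplace → A6; maximin → A4 (disagree)

Row averages: A1=2.92, A2=1.52, A3=-0.26, A4=3.6, A5=5.46, A6=5.52, A7=1.26
Highest average = 5.52 → A6.
Row minima: A1=-3.8, A2=-4.7, A3=-4.4, A4=-0.8, A5=-3.6, A6=-2.0, A7=-4.7
Best worst-case = -0.8 → A4.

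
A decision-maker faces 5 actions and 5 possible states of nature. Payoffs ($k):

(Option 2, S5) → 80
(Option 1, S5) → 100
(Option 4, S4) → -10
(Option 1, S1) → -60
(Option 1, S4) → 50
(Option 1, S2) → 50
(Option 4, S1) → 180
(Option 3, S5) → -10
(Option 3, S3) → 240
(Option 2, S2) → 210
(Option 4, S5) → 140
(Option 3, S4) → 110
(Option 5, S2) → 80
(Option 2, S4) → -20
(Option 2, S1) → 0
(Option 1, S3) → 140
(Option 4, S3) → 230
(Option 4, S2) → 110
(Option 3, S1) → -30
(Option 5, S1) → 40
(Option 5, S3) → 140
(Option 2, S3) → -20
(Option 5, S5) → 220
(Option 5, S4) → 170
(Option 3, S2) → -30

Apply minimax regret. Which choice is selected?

Option 5

Column bests: S1=180, S2=210, S3=240, S4=170, S5=220.
Option 1 regrets: 240, 160, 100, 120, 120 → max 240
Option 2 regrets: 180, 0, 260, 190, 140 → max 260
Option 3 regrets: 210, 240, 0, 60, 230 → max 240
Option 4 regrets: 0, 100, 10, 180, 80 → max 180
Option 5 regrets: 140, 130, 100, 0, 0 → max 140
Smallest max regret = 140 → Option 5.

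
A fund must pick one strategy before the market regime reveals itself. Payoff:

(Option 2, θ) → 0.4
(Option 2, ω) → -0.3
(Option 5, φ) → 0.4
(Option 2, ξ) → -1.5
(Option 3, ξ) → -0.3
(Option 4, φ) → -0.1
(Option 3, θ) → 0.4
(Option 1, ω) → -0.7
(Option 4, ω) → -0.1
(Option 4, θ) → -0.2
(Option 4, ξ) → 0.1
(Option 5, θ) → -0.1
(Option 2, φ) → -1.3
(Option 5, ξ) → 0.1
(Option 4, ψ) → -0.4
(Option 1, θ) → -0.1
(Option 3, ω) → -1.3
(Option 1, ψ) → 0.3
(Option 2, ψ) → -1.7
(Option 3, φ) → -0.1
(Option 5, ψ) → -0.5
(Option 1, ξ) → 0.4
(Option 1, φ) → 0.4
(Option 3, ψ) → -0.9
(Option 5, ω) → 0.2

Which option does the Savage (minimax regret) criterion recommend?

Column bests: θ=0.4, φ=0.4, ψ=0.3, ω=0.2, ξ=0.4.
Option 1 regrets: 0.5, 0.0, 0.0, 0.9, 0.0 → max 0.9
Option 2 regrets: 0.0, 1.7, 2.0, 0.5, 1.9 → max 2.0
Option 3 regrets: 0.0, 0.5, 1.2, 1.5, 0.7 → max 1.5
Option 4 regrets: 0.6, 0.5, 0.7, 0.3, 0.3 → max 0.7
Option 5 regrets: 0.5, 0.0, 0.8, 0.0, 0.3 → max 0.8
Smallest max regret = 0.7 → Option 4.

Option 4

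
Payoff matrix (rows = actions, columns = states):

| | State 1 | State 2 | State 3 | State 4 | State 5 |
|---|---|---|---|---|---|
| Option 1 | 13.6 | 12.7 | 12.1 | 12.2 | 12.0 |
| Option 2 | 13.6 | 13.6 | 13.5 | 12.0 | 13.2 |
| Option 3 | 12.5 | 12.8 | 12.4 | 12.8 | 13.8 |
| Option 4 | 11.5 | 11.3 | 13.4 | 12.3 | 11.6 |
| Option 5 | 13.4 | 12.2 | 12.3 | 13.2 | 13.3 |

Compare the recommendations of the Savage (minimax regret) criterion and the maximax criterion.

Column bests: State 1=13.6, State 2=13.6, State 3=13.5, State 4=13.2, State 5=13.8.
Option 1 regrets: 0.0, 0.9, 1.4, 1.0, 1.8 → max 1.8
Option 2 regrets: 0.0, 0.0, 0.0, 1.2, 0.6 → max 1.2
Option 3 regrets: 1.1, 0.8, 1.1, 0.4, 0.0 → max 1.1
Option 4 regrets: 2.1, 2.3, 0.1, 0.9, 2.2 → max 2.3
Option 5 regrets: 0.2, 1.4, 1.2, 0.0, 0.5 → max 1.4
Smallest max regret = 1.1 → Option 3.
Row maxima: Option 1=13.6, Option 2=13.6, Option 3=13.8, Option 4=13.4, Option 5=13.4
Best best-case = 13.8 → Option 3.

minimax regret → Option 3; maximax → Option 3 (agree)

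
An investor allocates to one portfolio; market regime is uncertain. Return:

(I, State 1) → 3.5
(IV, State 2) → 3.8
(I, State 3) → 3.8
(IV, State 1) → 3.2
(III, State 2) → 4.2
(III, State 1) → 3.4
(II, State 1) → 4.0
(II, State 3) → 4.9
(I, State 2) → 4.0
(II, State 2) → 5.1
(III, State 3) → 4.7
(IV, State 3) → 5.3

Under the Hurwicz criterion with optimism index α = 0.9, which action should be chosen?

IV

I: 0.9·4.0 + 0.1·3.5 = 3.95
II: 0.9·5.1 + 0.1·4.0 = 4.99
III: 0.9·4.7 + 0.1·3.4 = 4.57
IV: 0.9·5.3 + 0.1·3.2 = 5.09
Highest Hurwicz score = 5.09 → IV.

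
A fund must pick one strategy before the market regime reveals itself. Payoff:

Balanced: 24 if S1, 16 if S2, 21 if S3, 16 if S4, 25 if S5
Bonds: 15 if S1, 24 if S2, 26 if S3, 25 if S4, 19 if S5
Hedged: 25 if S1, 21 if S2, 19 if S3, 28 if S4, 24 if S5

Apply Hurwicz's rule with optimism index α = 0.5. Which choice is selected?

Balanced: 0.5·25 + 0.5·16 = 20.5
Bonds: 0.5·26 + 0.5·15 = 20.5
Hedged: 0.5·28 + 0.5·19 = 23.5
Highest Hurwicz score = 23.5 → Hedged.

Hedged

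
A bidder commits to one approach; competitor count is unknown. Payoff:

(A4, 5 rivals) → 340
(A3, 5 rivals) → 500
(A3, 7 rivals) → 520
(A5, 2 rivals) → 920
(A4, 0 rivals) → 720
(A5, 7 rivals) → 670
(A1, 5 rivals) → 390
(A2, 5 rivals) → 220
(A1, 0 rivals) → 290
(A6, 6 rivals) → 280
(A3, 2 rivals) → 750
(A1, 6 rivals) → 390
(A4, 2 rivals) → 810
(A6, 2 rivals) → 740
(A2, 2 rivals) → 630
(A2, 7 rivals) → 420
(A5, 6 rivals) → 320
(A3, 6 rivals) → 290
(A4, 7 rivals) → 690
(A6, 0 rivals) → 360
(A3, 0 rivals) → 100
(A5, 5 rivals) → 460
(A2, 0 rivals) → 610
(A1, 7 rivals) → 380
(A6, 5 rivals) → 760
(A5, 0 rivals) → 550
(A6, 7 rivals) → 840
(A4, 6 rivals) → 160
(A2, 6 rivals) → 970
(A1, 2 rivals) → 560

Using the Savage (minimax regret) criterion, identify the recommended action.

A2

Column bests: 0 rivals=720, 2 rivals=920, 5 rivals=760, 6 rivals=970, 7 rivals=840.
A1 regrets: 430, 360, 370, 580, 460 → max 580
A2 regrets: 110, 290, 540, 0, 420 → max 540
A3 regrets: 620, 170, 260, 680, 320 → max 680
A4 regrets: 0, 110, 420, 810, 150 → max 810
A5 regrets: 170, 0, 300, 650, 170 → max 650
A6 regrets: 360, 180, 0, 690, 0 → max 690
Smallest max regret = 540 → A2.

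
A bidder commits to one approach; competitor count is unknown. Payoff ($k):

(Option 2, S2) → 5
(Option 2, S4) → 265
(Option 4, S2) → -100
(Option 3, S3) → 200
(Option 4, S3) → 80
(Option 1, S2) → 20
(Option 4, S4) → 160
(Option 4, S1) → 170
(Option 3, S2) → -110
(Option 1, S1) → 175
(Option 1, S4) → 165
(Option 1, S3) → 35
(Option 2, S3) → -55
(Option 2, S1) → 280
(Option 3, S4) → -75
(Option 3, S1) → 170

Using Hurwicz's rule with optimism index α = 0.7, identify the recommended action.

Option 1: 0.7·175 + 0.3·20 = 128.5
Option 2: 0.7·280 + 0.3·(-55) = 179.5
Option 3: 0.7·200 + 0.3·(-110) = 107
Option 4: 0.7·170 + 0.3·(-100) = 89
Highest Hurwicz score = 179.5 → Option 2.

Option 2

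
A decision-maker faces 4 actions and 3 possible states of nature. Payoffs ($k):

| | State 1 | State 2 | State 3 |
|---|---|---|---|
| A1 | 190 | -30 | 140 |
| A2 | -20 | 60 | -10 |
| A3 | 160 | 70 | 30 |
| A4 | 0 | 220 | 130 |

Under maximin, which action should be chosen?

Row minima: A1=-30, A2=-20, A3=30, A4=0
Best worst-case = 30 → A3.

A3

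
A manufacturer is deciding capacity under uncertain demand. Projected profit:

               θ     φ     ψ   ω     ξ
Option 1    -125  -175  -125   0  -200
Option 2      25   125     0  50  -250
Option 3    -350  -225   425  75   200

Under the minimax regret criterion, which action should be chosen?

Column bests: θ=25, φ=125, ψ=425, ω=75, ξ=200.
Option 1 regrets: 150, 300, 550, 75, 400 → max 550
Option 2 regrets: 0, 0, 425, 25, 450 → max 450
Option 3 regrets: 375, 350, 0, 0, 0 → max 375
Smallest max regret = 375 → Option 3.

Option 3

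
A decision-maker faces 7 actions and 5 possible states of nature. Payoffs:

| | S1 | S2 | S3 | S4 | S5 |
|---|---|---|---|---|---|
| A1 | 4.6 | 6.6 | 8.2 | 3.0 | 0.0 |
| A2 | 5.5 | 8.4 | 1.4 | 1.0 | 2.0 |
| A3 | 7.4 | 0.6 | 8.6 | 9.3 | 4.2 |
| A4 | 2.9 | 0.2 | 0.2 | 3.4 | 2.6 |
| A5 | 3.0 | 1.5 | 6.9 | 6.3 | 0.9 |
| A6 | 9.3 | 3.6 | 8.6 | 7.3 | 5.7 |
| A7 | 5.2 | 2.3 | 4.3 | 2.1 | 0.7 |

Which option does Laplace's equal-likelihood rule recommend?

A6

Row averages: A1=4.48, A2=3.66, A3=6.02, A4=1.86, A5=3.72, A6=6.9, A7=2.92
Highest average = 6.9 → A6.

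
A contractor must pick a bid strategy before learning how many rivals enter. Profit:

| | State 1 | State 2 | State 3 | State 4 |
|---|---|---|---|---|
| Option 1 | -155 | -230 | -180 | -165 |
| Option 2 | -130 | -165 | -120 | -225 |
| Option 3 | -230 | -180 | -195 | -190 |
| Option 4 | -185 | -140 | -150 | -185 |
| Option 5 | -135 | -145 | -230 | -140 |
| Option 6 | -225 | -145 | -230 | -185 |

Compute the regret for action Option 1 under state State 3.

60

Best payoff under State 3 is -120.
Regret = -120 − (-180) = 60.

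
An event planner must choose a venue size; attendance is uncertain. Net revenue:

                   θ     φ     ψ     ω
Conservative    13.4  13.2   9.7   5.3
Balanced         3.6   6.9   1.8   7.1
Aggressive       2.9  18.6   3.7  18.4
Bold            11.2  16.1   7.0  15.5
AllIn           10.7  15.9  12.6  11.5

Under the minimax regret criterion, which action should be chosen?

Column bests: θ=13.4, φ=18.6, ψ=12.6, ω=18.4.
Conservative regrets: 0.0, 5.4, 2.9, 13.1 → max 13.1
Balanced regrets: 9.8, 11.7, 10.8, 11.3 → max 11.7
Aggressive regrets: 10.5, 0.0, 8.9, 0.0 → max 10.5
Bold regrets: 2.2, 2.5, 5.6, 2.9 → max 5.6
AllIn regrets: 2.7, 2.7, 0.0, 6.9 → max 6.9
Smallest max regret = 5.6 → Bold.

Bold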